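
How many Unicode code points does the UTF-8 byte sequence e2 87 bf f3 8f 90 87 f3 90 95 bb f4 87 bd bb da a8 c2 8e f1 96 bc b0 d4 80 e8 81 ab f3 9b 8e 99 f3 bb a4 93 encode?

Byte at offset 0: 0xE2 = 11100010 → 3-byte char (#1). Advance 3.
Byte at offset 3: 0xF3 = 11110011 → 4-byte char (#2). Advance 4.
Byte at offset 7: 0xF3 = 11110011 → 4-byte char (#3). Advance 4.
Byte at offset 11: 0xF4 = 11110100 → 4-byte char (#4). Advance 4.
Byte at offset 15: 0xDA = 11011010 → 2-byte char (#5). Advance 2.
Byte at offset 17: 0xC2 = 11000010 → 2-byte char (#6). Advance 2.
Byte at offset 19: 0xF1 = 11110001 → 4-byte char (#7). Advance 4.
Byte at offset 23: 0xD4 = 11010100 → 2-byte char (#8). Advance 2.
Byte at offset 25: 0xE8 = 11101000 → 3-byte char (#9). Advance 3.
Byte at offset 28: 0xF3 = 11110011 → 4-byte char (#10). Advance 4.
Byte at offset 32: 0xF3 = 11110011 → 4-byte char (#11). Advance 4.
Reached end at offset 36 after 11 code points.

11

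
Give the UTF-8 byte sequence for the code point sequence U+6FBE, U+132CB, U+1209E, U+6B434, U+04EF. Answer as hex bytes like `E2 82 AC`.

E6 BE BE F0 93 8B 8B F0 92 82 9E F1 AB 90 B4 D3 AF

U+6FBE: 3-byte form → E6 BE BE.
U+132CB: 4-byte form → F0 93 8B 8B.
U+1209E: 4-byte form → F0 92 82 9E.
U+6B434: 4-byte form → F1 AB 90 B4.
U+04EF: 2-byte form → D3 AF.
Concatenated (17 bytes): E6 BE BE F0 93 8B 8B F0 92 82 9E F1 AB 90 B4 D3 AF.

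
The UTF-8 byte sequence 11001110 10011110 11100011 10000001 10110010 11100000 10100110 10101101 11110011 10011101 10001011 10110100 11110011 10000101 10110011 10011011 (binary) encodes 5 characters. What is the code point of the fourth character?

Offset 0: leading byte 0xCE = 11001110 → 2-byte char #1 = CE 9E.
Offset 2: leading byte 0xE3 = 11100011 → 3-byte char #2 = E3 81 B2.
Offset 5: leading byte 0xE0 = 11100000 → 3-byte char #3 = E0 A6 AD.
Offset 8: leading byte 0xF3 = 11110011 → 4-byte char #4 = F3 9D 8B B4.
Leading byte 0xF3 = 11110011 matches 11110xxx → 4-byte sequence.
Byte 1: 0xF3 = 11110011, payload 011 (3 bits).
Byte 2: 0x9D = 10011101 (10xxxxxx ✓), payload 011101.
Byte 3: 0x8B = 10001011 (10xxxxxx ✓), payload 001011.
Byte 4: 0xB4 = 10110100 (10xxxxxx ✓), payload 110100.
Concatenate: 011011101001011110100 = 0xDD2F4 (21 bits → U+DD2F4).

U+DD2F4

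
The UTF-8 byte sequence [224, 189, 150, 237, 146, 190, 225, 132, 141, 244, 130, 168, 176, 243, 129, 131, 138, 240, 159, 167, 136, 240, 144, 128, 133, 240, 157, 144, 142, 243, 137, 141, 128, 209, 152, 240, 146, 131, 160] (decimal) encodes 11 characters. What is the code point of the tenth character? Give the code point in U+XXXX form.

Offset 0: leading byte 0xE0 = 11100000 → 3-byte char #1 = E0 BD 96.
Offset 3: leading byte 0xED = 11101101 → 3-byte char #2 = ED 92 BE.
Offset 6: leading byte 0xE1 = 11100001 → 3-byte char #3 = E1 84 8D.
Offset 9: leading byte 0xF4 = 11110100 → 4-byte char #4 = F4 82 A8 B0.
Offset 13: leading byte 0xF3 = 11110011 → 4-byte char #5 = F3 81 83 8A.
Offset 17: leading byte 0xF0 = 11110000 → 4-byte char #6 = F0 9F A7 88.
Offset 21: leading byte 0xF0 = 11110000 → 4-byte char #7 = F0 90 80 85.
Offset 25: leading byte 0xF0 = 11110000 → 4-byte char #8 = F0 9D 90 8E.
Offset 29: leading byte 0xF3 = 11110011 → 4-byte char #9 = F3 89 8D 80.
Offset 33: leading byte 0xD1 = 11010001 → 2-byte char #10 = D1 98.
Leading byte 0xD1 = 11010001 matches 110xxxxx → 2-byte sequence.
Byte 1: 0xD1 = 11010001, payload 10001 (5 bits).
Byte 2: 0x98 = 10011000 (10xxxxxx ✓), payload 011000.
Concatenate: 10001011000 = 0x458 (11 bits → U+0458).

U+0458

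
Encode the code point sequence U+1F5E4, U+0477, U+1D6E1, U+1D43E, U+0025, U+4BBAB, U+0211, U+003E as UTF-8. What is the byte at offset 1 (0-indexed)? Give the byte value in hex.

0x9F

U+1F5E4 → 4-byte form F0 9F 97 A4 at offsets 0–3.
Offset 1 falls in char 1's range; it's byte 2 of F0 9F 97 A4 = 0x9F.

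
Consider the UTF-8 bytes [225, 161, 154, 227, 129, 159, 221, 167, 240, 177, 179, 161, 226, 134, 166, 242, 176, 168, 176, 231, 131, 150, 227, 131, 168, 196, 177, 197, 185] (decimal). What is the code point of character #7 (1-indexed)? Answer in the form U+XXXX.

U+70D6

Offset 0: leading byte 0xE1 = 11100001 → 3-byte char #1 = E1 A1 9A.
Offset 3: leading byte 0xE3 = 11100011 → 3-byte char #2 = E3 81 9F.
Offset 6: leading byte 0xDD = 11011101 → 2-byte char #3 = DD A7.
Offset 8: leading byte 0xF0 = 11110000 → 4-byte char #4 = F0 B1 B3 A1.
Offset 12: leading byte 0xE2 = 11100010 → 3-byte char #5 = E2 86 A6.
Offset 15: leading byte 0xF2 = 11110010 → 4-byte char #6 = F2 B0 A8 B0.
Offset 19: leading byte 0xE7 = 11100111 → 3-byte char #7 = E7 83 96.
Leading byte 0xE7 = 11100111 matches 1110xxxx → 3-byte sequence.
Byte 1: 0xE7 = 11100111, payload 0111 (4 bits).
Byte 2: 0x83 = 10000011 (10xxxxxx ✓), payload 000011.
Byte 3: 0x96 = 10010110 (10xxxxxx ✓), payload 010110.
Concatenate: 0111000011010110 = 0x70D6 (16 bits → U+70D6).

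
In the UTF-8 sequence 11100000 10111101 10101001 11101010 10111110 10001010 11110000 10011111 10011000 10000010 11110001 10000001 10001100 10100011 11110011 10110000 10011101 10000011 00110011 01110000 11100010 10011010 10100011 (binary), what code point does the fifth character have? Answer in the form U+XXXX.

Offset 0: leading byte 0xE0 = 11100000 → 3-byte char #1 = E0 BD A9.
Offset 3: leading byte 0xEA = 11101010 → 3-byte char #2 = EA BE 8A.
Offset 6: leading byte 0xF0 = 11110000 → 4-byte char #3 = F0 9F 98 82.
Offset 10: leading byte 0xF1 = 11110001 → 4-byte char #4 = F1 81 8C A3.
Offset 14: leading byte 0xF3 = 11110011 → 4-byte char #5 = F3 B0 9D 83.
Leading byte 0xF3 = 11110011 matches 11110xxx → 4-byte sequence.
Byte 1: 0xF3 = 11110011, payload 011 (3 bits).
Byte 2: 0xB0 = 10110000 (10xxxxxx ✓), payload 110000.
Byte 3: 0x9D = 10011101 (10xxxxxx ✓), payload 011101.
Byte 4: 0x83 = 10000011 (10xxxxxx ✓), payload 000011.
Concatenate: 011110000011101000011 = 0xF0743 (21 bits → U+F0743).

U+F0743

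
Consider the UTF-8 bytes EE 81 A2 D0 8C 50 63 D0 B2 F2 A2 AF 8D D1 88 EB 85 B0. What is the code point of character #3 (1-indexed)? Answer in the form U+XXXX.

U+0050

Offset 0: leading byte 0xEE = 11101110 → 3-byte char #1 = EE 81 A2.
Offset 3: leading byte 0xD0 = 11010000 → 2-byte char #2 = D0 8C.
Offset 5: leading byte 0x50 = 01010000 → 1-byte char #3 = 50.
Leading byte 0x50 = 01010000 matches 0xxxxxxx → 1-byte sequence.
Byte 1: 0x50 = 01010000, payload 1010000 (7 bits).
Concatenate: 1010000 = 0x50 (7 bits → U+0050).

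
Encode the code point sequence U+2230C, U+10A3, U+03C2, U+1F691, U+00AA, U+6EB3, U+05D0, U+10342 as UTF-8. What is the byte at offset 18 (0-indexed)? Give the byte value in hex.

U+2230C → 4-byte form F0 A2 8C 8C at offsets 0–3.
U+10A3 → 3-byte form E1 82 A3 at offsets 4–6.
U+03C2 → 2-byte form CF 82 at offsets 7–8.
U+1F691 → 4-byte form F0 9F 9A 91 at offsets 9–12.
U+00AA → 2-byte form C2 AA at offsets 13–14.
U+6EB3 → 3-byte form E6 BA B3 at offsets 15–17.
U+05D0 → 2-byte form D7 90 at offsets 18–19.
Offset 18 falls in char 7's range; it's byte 1 of D7 90 = 0xD7.

0xD7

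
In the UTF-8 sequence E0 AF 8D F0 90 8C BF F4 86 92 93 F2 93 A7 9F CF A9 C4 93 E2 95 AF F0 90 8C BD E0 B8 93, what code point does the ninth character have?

Offset 0: leading byte 0xE0 = 11100000 → 3-byte char #1 = E0 AF 8D.
Offset 3: leading byte 0xF0 = 11110000 → 4-byte char #2 = F0 90 8C BF.
Offset 7: leading byte 0xF4 = 11110100 → 4-byte char #3 = F4 86 92 93.
Offset 11: leading byte 0xF2 = 11110010 → 4-byte char #4 = F2 93 A7 9F.
Offset 15: leading byte 0xCF = 11001111 → 2-byte char #5 = CF A9.
Offset 17: leading byte 0xC4 = 11000100 → 2-byte char #6 = C4 93.
Offset 19: leading byte 0xE2 = 11100010 → 3-byte char #7 = E2 95 AF.
Offset 22: leading byte 0xF0 = 11110000 → 4-byte char #8 = F0 90 8C BD.
Offset 26: leading byte 0xE0 = 11100000 → 3-byte char #9 = E0 B8 93.
Leading byte 0xE0 = 11100000 matches 1110xxxx → 3-byte sequence.
Byte 1: 0xE0 = 11100000, payload 0000 (4 bits).
Byte 2: 0xB8 = 10111000 (10xxxxxx ✓), payload 111000.
Byte 3: 0x93 = 10010011 (10xxxxxx ✓), payload 010011.
Concatenate: 0000111000010011 = 0xE13 (16 bits → U+0E13).

U+0E13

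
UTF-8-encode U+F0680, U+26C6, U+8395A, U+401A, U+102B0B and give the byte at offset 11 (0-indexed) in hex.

0xE4

U+F0680 → 4-byte form F3 B0 9A 80 at offsets 0–3.
U+26C6 → 3-byte form E2 9B 86 at offsets 4–6.
U+8395A → 4-byte form F2 83 A5 9A at offsets 7–10.
U+401A → 3-byte form E4 80 9A at offsets 11–13.
Offset 11 falls in char 4's range; it's byte 1 of E4 80 9A = 0xE4.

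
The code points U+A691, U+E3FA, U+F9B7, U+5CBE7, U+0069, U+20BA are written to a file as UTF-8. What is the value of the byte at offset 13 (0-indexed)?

U+A691 → 3-byte form EA 9A 91 at offsets 0–2.
U+E3FA → 3-byte form EE 8F BA at offsets 3–5.
U+F9B7 → 3-byte form EF A6 B7 at offsets 6–8.
U+5CBE7 → 4-byte form F1 9C AF A7 at offsets 9–12.
U+0069 → 1-byte form 69 at offsets 13–13.
Offset 13 falls in char 5's range; it's byte 1 of 69 = 0x69.

0x69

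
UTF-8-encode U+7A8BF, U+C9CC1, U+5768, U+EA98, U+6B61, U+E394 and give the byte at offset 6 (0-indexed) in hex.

U+7A8BF → 4-byte form F1 BA A2 BF at offsets 0–3.
U+C9CC1 → 4-byte form F3 89 B3 81 at offsets 4–7.
Offset 6 falls in char 2's range; it's byte 3 of F3 89 B3 81 = 0xB3.

0xB3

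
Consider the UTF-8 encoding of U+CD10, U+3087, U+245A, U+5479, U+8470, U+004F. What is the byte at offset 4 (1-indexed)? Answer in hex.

0xE3

1-indexed offset 4 is 0-indexed offset 3.
U+CD10 → 3-byte form EC B4 90 at offsets 0–2.
U+3087 → 3-byte form E3 82 87 at offsets 3–5.
Offset 3 falls in char 2's range; it's byte 1 of E3 82 87 = 0xE3.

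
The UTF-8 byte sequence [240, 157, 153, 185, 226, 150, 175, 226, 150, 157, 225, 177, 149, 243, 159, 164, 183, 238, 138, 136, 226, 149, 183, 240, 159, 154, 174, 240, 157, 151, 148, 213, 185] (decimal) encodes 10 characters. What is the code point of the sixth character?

Offset 0: leading byte 0xF0 = 11110000 → 4-byte char #1 = F0 9D 99 B9.
Offset 4: leading byte 0xE2 = 11100010 → 3-byte char #2 = E2 96 AF.
Offset 7: leading byte 0xE2 = 11100010 → 3-byte char #3 = E2 96 9D.
Offset 10: leading byte 0xE1 = 11100001 → 3-byte char #4 = E1 B1 95.
Offset 13: leading byte 0xF3 = 11110011 → 4-byte char #5 = F3 9F A4 B7.
Offset 17: leading byte 0xEE = 11101110 → 3-byte char #6 = EE 8A 88.
Leading byte 0xEE = 11101110 matches 1110xxxx → 3-byte sequence.
Byte 1: 0xEE = 11101110, payload 1110 (4 bits).
Byte 2: 0x8A = 10001010 (10xxxxxx ✓), payload 001010.
Byte 3: 0x88 = 10001000 (10xxxxxx ✓), payload 001000.
Concatenate: 1110001010001000 = 0xE288 (16 bits → U+E288).

U+E288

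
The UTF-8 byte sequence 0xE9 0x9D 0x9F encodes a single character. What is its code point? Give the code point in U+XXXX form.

U+975F

Leading byte 0xE9 = 11101001 matches 1110xxxx → 3-byte sequence.
Byte 1: 0xE9 = 11101001, payload 1001 (4 bits).
Byte 2: 0x9D = 10011101 (10xxxxxx ✓), payload 011101.
Byte 3: 0x9F = 10011111 (10xxxxxx ✓), payload 011111.
Concatenate: 1001011101011111 = 0x975F (16 bits → U+975F).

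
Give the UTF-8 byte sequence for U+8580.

E8 96 80

U+8580 = 0x8580 = 34176 decimal. In range U+0800–U+FFFF → 3-byte form: 1110xxxx 10xxxxxx 10xxxxxx.
Binary (16 bits): 1000010110000000.
Split 4+6+6: 1000 | 010110 | 000000.
Byte 1: 11101000 = 0xE8.
Byte 2: 10010110 = 0x96.
Byte 3: 10000000 = 0x80.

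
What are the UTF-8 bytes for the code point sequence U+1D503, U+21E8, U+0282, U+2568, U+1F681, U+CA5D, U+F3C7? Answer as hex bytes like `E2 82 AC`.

F0 9D 94 83 E2 87 A8 CA 82 E2 95 A8 F0 9F 9A 81 EC A9 9D EF 8F 87

U+1D503: 4-byte form → F0 9D 94 83.
U+21E8: 3-byte form → E2 87 A8.
U+0282: 2-byte form → CA 82.
U+2568: 3-byte form → E2 95 A8.
U+1F681: 4-byte form → F0 9F 9A 81.
U+CA5D: 3-byte form → EC A9 9D.
U+F3C7: 3-byte form → EF 8F 87.
Concatenated (22 bytes): F0 9D 94 83 E2 87 A8 CA 82 E2 95 A8 F0 9F 9A 81 EC A9 9D EF 8F 87.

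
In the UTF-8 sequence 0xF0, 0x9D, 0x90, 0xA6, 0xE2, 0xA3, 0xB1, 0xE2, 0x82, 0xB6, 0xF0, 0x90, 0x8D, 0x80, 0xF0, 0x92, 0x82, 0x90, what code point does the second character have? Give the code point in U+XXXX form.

Offset 0: leading byte 0xF0 = 11110000 → 4-byte char #1 = F0 9D 90 A6.
Offset 4: leading byte 0xE2 = 11100010 → 3-byte char #2 = E2 A3 B1.
Leading byte 0xE2 = 11100010 matches 1110xxxx → 3-byte sequence.
Byte 1: 0xE2 = 11100010, payload 0010 (4 bits).
Byte 2: 0xA3 = 10100011 (10xxxxxx ✓), payload 100011.
Byte 3: 0xB1 = 10110001 (10xxxxxx ✓), payload 110001.
Concatenate: 0010100011110001 = 0x28F1 (16 bits → U+28F1).

U+28F1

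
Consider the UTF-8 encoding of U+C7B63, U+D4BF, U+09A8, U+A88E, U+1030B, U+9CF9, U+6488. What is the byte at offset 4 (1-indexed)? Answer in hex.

1-indexed offset 4 is 0-indexed offset 3.
U+C7B63 → 4-byte form F3 87 AD A3 at offsets 0–3.
Offset 3 falls in char 1's range; it's byte 4 of F3 87 AD A3 = 0xA3.

0xA3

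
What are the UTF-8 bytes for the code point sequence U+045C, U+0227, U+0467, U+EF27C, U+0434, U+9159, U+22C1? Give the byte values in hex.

U+045C: 2-byte form → D1 9C.
U+0227: 2-byte form → C8 A7.
U+0467: 2-byte form → D1 A7.
U+EF27C: 4-byte form → F3 AF 89 BC.
U+0434: 2-byte form → D0 B4.
U+9159: 3-byte form → E9 85 99.
U+22C1: 3-byte form → E2 8B 81.
Concatenated (18 bytes): D1 9C C8 A7 D1 A7 F3 AF 89 BC D0 B4 E9 85 99 E2 8B 81.

D1 9C C8 A7 D1 A7 F3 AF 89 BC D0 B4 E9 85 99 E2 8B 81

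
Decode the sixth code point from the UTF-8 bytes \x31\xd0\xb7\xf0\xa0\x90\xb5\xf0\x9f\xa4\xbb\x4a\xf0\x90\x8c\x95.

U+10315

Offset 0: leading byte 0x31 = 00110001 → 1-byte char #1 = 31.
Offset 1: leading byte 0xD0 = 11010000 → 2-byte char #2 = D0 B7.
Offset 3: leading byte 0xF0 = 11110000 → 4-byte char #3 = F0 A0 90 B5.
Offset 7: leading byte 0xF0 = 11110000 → 4-byte char #4 = F0 9F A4 BB.
Offset 11: leading byte 0x4A = 01001010 → 1-byte char #5 = 4A.
Offset 12: leading byte 0xF0 = 11110000 → 4-byte char #6 = F0 90 8C 95.
Leading byte 0xF0 = 11110000 matches 11110xxx → 4-byte sequence.
Byte 1: 0xF0 = 11110000, payload 000 (3 bits).
Byte 2: 0x90 = 10010000 (10xxxxxx ✓), payload 010000.
Byte 3: 0x8C = 10001100 (10xxxxxx ✓), payload 001100.
Byte 4: 0x95 = 10010101 (10xxxxxx ✓), payload 010101.
Concatenate: 000010000001100010101 = 0x10315 (21 bits → U+10315).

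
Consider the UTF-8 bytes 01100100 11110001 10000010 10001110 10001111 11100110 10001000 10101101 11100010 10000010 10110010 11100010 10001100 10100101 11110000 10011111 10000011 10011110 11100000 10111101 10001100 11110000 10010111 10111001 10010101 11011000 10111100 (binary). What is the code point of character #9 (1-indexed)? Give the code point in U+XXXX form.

Offset 0: leading byte 0x64 = 01100100 → 1-byte char #1 = 64.
Offset 1: leading byte 0xF1 = 11110001 → 4-byte char #2 = F1 82 8E 8F.
Offset 5: leading byte 0xE6 = 11100110 → 3-byte char #3 = E6 88 AD.
Offset 8: leading byte 0xE2 = 11100010 → 3-byte char #4 = E2 82 B2.
Offset 11: leading byte 0xE2 = 11100010 → 3-byte char #5 = E2 8C A5.
Offset 14: leading byte 0xF0 = 11110000 → 4-byte char #6 = F0 9F 83 9E.
Offset 18: leading byte 0xE0 = 11100000 → 3-byte char #7 = E0 BD 8C.
Offset 21: leading byte 0xF0 = 11110000 → 4-byte char #8 = F0 97 B9 95.
Offset 25: leading byte 0xD8 = 11011000 → 2-byte char #9 = D8 BC.
Leading byte 0xD8 = 11011000 matches 110xxxxx → 2-byte sequence.
Byte 1: 0xD8 = 11011000, payload 11000 (5 bits).
Byte 2: 0xBC = 10111100 (10xxxxxx ✓), payload 111100.
Concatenate: 11000111100 = 0x63C (11 bits → U+063C).

U+063C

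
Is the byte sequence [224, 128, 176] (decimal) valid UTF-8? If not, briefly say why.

invalid (overlong encoding)

Leading byte 0xE0 = 11100000 → 3-byte form.
Continuation bytes all match 10xxxxxx. Payload decodes to 0x30.
But 0x30 < 0x800, the minimum for a 3-byte sequence — this is an overlong encoding.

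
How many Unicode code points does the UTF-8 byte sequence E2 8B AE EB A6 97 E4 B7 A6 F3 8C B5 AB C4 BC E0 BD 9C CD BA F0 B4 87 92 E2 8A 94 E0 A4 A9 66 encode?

11

Byte at offset 0: 0xE2 = 11100010 → 3-byte char (#1). Advance 3.
Byte at offset 3: 0xEB = 11101011 → 3-byte char (#2). Advance 3.
Byte at offset 6: 0xE4 = 11100100 → 3-byte char (#3). Advance 3.
Byte at offset 9: 0xF3 = 11110011 → 4-byte char (#4). Advance 4.
Byte at offset 13: 0xC4 = 11000100 → 2-byte char (#5). Advance 2.
Byte at offset 15: 0xE0 = 11100000 → 3-byte char (#6). Advance 3.
Byte at offset 18: 0xCD = 11001101 → 2-byte char (#7). Advance 2.
Byte at offset 20: 0xF0 = 11110000 → 4-byte char (#8). Advance 4.
Byte at offset 24: 0xE2 = 11100010 → 3-byte char (#9). Advance 3.
Byte at offset 27: 0xE0 = 11100000 → 3-byte char (#10). Advance 3.
Byte at offset 30: 0x66 = 01100110 → 1-byte char (#11). Advance 1.
Reached end at offset 31 after 11 code points.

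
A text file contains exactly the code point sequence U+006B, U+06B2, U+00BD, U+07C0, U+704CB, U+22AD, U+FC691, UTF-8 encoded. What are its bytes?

U+006B: 1-byte form → 6B.
U+06B2: 2-byte form → DA B2.
U+00BD: 2-byte form → C2 BD.
U+07C0: 2-byte form → DF 80.
U+704CB: 4-byte form → F1 B0 93 8B.
U+22AD: 3-byte form → E2 8A AD.
U+FC691: 4-byte form → F3 BC 9A 91.
Concatenated (18 bytes): 6B DA B2 C2 BD DF 80 F1 B0 93 8B E2 8A AD F3 BC 9A 91.

6B DA B2 C2 BD DF 80 F1 B0 93 8B E2 8A AD F3 BC 9A 91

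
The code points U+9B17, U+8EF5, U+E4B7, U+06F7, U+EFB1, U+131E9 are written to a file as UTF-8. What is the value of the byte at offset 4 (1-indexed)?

0xE8

1-indexed offset 4 is 0-indexed offset 3.
U+9B17 → 3-byte form E9 AC 97 at offsets 0–2.
U+8EF5 → 3-byte form E8 BB B5 at offsets 3–5.
Offset 3 falls in char 2's range; it's byte 1 of E8 BB B5 = 0xE8.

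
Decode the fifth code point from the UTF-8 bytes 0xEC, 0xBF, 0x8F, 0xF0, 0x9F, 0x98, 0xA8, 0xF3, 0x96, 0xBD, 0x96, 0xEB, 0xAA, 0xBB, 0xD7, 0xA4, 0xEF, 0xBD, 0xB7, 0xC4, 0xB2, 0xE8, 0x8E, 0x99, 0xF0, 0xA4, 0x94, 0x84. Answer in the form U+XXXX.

Offset 0: leading byte 0xEC = 11101100 → 3-byte char #1 = EC BF 8F.
Offset 3: leading byte 0xF0 = 11110000 → 4-byte char #2 = F0 9F 98 A8.
Offset 7: leading byte 0xF3 = 11110011 → 4-byte char #3 = F3 96 BD 96.
Offset 11: leading byte 0xEB = 11101011 → 3-byte char #4 = EB AA BB.
Offset 14: leading byte 0xD7 = 11010111 → 2-byte char #5 = D7 A4.
Leading byte 0xD7 = 11010111 matches 110xxxxx → 2-byte sequence.
Byte 1: 0xD7 = 11010111, payload 10111 (5 bits).
Byte 2: 0xA4 = 10100100 (10xxxxxx ✓), payload 100100.
Concatenate: 10111100100 = 0x5E4 (11 bits → U+05E4).

U+05E4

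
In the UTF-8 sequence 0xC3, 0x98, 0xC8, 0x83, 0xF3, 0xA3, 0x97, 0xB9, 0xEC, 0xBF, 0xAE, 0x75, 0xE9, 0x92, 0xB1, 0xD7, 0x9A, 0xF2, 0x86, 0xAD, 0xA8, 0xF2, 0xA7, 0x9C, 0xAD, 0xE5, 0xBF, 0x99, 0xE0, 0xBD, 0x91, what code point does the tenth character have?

U+5FD9

Offset 0: leading byte 0xC3 = 11000011 → 2-byte char #1 = C3 98.
Offset 2: leading byte 0xC8 = 11001000 → 2-byte char #2 = C8 83.
Offset 4: leading byte 0xF3 = 11110011 → 4-byte char #3 = F3 A3 97 B9.
Offset 8: leading byte 0xEC = 11101100 → 3-byte char #4 = EC BF AE.
Offset 11: leading byte 0x75 = 01110101 → 1-byte char #5 = 75.
Offset 12: leading byte 0xE9 = 11101001 → 3-byte char #6 = E9 92 B1.
Offset 15: leading byte 0xD7 = 11010111 → 2-byte char #7 = D7 9A.
Offset 17: leading byte 0xF2 = 11110010 → 4-byte char #8 = F2 86 AD A8.
Offset 21: leading byte 0xF2 = 11110010 → 4-byte char #9 = F2 A7 9C AD.
Offset 25: leading byte 0xE5 = 11100101 → 3-byte char #10 = E5 BF 99.
Leading byte 0xE5 = 11100101 matches 1110xxxx → 3-byte sequence.
Byte 1: 0xE5 = 11100101, payload 0101 (4 bits).
Byte 2: 0xBF = 10111111 (10xxxxxx ✓), payload 111111.
Byte 3: 0x99 = 10011001 (10xxxxxx ✓), payload 011001.
Concatenate: 0101111111011001 = 0x5FD9 (16 bits → U+5FD9).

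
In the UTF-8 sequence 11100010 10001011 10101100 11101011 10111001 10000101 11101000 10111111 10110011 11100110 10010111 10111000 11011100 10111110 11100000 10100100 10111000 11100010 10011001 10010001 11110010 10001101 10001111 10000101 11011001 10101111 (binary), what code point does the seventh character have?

Offset 0: leading byte 0xE2 = 11100010 → 3-byte char #1 = E2 8B AC.
Offset 3: leading byte 0xEB = 11101011 → 3-byte char #2 = EB B9 85.
Offset 6: leading byte 0xE8 = 11101000 → 3-byte char #3 = E8 BF B3.
Offset 9: leading byte 0xE6 = 11100110 → 3-byte char #4 = E6 97 B8.
Offset 12: leading byte 0xDC = 11011100 → 2-byte char #5 = DC BE.
Offset 14: leading byte 0xE0 = 11100000 → 3-byte char #6 = E0 A4 B8.
Offset 17: leading byte 0xE2 = 11100010 → 3-byte char #7 = E2 99 91.
Leading byte 0xE2 = 11100010 matches 1110xxxx → 3-byte sequence.
Byte 1: 0xE2 = 11100010, payload 0010 (4 bits).
Byte 2: 0x99 = 10011001 (10xxxxxx ✓), payload 011001.
Byte 3: 0x91 = 10010001 (10xxxxxx ✓), payload 010001.
Concatenate: 0010011001010001 = 0x2651 (16 bits → U+2651).

U+2651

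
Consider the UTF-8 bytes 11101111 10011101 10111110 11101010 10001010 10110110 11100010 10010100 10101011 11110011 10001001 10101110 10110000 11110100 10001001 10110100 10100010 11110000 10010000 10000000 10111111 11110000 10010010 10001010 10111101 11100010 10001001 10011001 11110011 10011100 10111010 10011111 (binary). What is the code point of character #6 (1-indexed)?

U+1003F

Offset 0: leading byte 0xEF = 11101111 → 3-byte char #1 = EF 9D BE.
Offset 3: leading byte 0xEA = 11101010 → 3-byte char #2 = EA 8A B6.
Offset 6: leading byte 0xE2 = 11100010 → 3-byte char #3 = E2 94 AB.
Offset 9: leading byte 0xF3 = 11110011 → 4-byte char #4 = F3 89 AE B0.
Offset 13: leading byte 0xF4 = 11110100 → 4-byte char #5 = F4 89 B4 A2.
Offset 17: leading byte 0xF0 = 11110000 → 4-byte char #6 = F0 90 80 BF.
Leading byte 0xF0 = 11110000 matches 11110xxx → 4-byte sequence.
Byte 1: 0xF0 = 11110000, payload 000 (3 bits).
Byte 2: 0x90 = 10010000 (10xxxxxx ✓), payload 010000.
Byte 3: 0x80 = 10000000 (10xxxxxx ✓), payload 000000.
Byte 4: 0xBF = 10111111 (10xxxxxx ✓), payload 111111.
Concatenate: 000010000000000111111 = 0x1003F (21 bits → U+1003F).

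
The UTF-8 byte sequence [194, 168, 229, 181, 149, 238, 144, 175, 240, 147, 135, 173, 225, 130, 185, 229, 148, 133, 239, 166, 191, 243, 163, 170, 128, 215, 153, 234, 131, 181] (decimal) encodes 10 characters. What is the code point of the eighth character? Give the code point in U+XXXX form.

Offset 0: leading byte 0xC2 = 11000010 → 2-byte char #1 = C2 A8.
Offset 2: leading byte 0xE5 = 11100101 → 3-byte char #2 = E5 B5 95.
Offset 5: leading byte 0xEE = 11101110 → 3-byte char #3 = EE 90 AF.
Offset 8: leading byte 0xF0 = 11110000 → 4-byte char #4 = F0 93 87 AD.
Offset 12: leading byte 0xE1 = 11100001 → 3-byte char #5 = E1 82 B9.
Offset 15: leading byte 0xE5 = 11100101 → 3-byte char #6 = E5 94 85.
Offset 18: leading byte 0xEF = 11101111 → 3-byte char #7 = EF A6 BF.
Offset 21: leading byte 0xF3 = 11110011 → 4-byte char #8 = F3 A3 AA 80.
Leading byte 0xF3 = 11110011 matches 11110xxx → 4-byte sequence.
Byte 1: 0xF3 = 11110011, payload 011 (3 bits).
Byte 2: 0xA3 = 10100011 (10xxxxxx ✓), payload 100011.
Byte 3: 0xAA = 10101010 (10xxxxxx ✓), payload 101010.
Byte 4: 0x80 = 10000000 (10xxxxxx ✓), payload 000000.
Concatenate: 011100011101010000000 = 0xE3A80 (21 bits → U+E3A80).

U+E3A80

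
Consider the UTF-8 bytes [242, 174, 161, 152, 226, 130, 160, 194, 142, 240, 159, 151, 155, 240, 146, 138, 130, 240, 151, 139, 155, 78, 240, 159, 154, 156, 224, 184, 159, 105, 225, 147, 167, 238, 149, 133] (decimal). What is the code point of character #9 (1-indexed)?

U+0E1F

Offset 0: leading byte 0xF2 = 11110010 → 4-byte char #1 = F2 AE A1 98.
Offset 4: leading byte 0xE2 = 11100010 → 3-byte char #2 = E2 82 A0.
Offset 7: leading byte 0xC2 = 11000010 → 2-byte char #3 = C2 8E.
Offset 9: leading byte 0xF0 = 11110000 → 4-byte char #4 = F0 9F 97 9B.
Offset 13: leading byte 0xF0 = 11110000 → 4-byte char #5 = F0 92 8A 82.
Offset 17: leading byte 0xF0 = 11110000 → 4-byte char #6 = F0 97 8B 9B.
Offset 21: leading byte 0x4E = 01001110 → 1-byte char #7 = 4E.
Offset 22: leading byte 0xF0 = 11110000 → 4-byte char #8 = F0 9F 9A 9C.
Offset 26: leading byte 0xE0 = 11100000 → 3-byte char #9 = E0 B8 9F.
Leading byte 0xE0 = 11100000 matches 1110xxxx → 3-byte sequence.
Byte 1: 0xE0 = 11100000, payload 0000 (4 bits).
Byte 2: 0xB8 = 10111000 (10xxxxxx ✓), payload 111000.
Byte 3: 0x9F = 10011111 (10xxxxxx ✓), payload 011111.
Concatenate: 0000111000011111 = 0xE1F (16 bits → U+0E1F).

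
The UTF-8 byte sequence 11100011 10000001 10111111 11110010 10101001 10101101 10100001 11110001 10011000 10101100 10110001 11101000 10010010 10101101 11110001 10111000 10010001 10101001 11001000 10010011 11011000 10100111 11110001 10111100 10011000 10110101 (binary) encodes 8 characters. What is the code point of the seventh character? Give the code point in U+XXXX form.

Offset 0: leading byte 0xE3 = 11100011 → 3-byte char #1 = E3 81 BF.
Offset 3: leading byte 0xF2 = 11110010 → 4-byte char #2 = F2 A9 AD A1.
Offset 7: leading byte 0xF1 = 11110001 → 4-byte char #3 = F1 98 AC B1.
Offset 11: leading byte 0xE8 = 11101000 → 3-byte char #4 = E8 92 AD.
Offset 14: leading byte 0xF1 = 11110001 → 4-byte char #5 = F1 B8 91 A9.
Offset 18: leading byte 0xC8 = 11001000 → 2-byte char #6 = C8 93.
Offset 20: leading byte 0xD8 = 11011000 → 2-byte char #7 = D8 A7.
Leading byte 0xD8 = 11011000 matches 110xxxxx → 2-byte sequence.
Byte 1: 0xD8 = 11011000, payload 11000 (5 bits).
Byte 2: 0xA7 = 10100111 (10xxxxxx ✓), payload 100111.
Concatenate: 11000100111 = 0x627 (11 bits → U+0627).

U+0627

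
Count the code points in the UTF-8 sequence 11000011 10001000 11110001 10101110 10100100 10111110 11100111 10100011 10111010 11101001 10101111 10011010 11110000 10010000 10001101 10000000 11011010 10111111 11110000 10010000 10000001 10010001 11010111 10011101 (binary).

Byte at offset 0: 0xC3 = 11000011 → 2-byte char (#1). Advance 2.
Byte at offset 2: 0xF1 = 11110001 → 4-byte char (#2). Advance 4.
Byte at offset 6: 0xE7 = 11100111 → 3-byte char (#3). Advance 3.
Byte at offset 9: 0xE9 = 11101001 → 3-byte char (#4). Advance 3.
Byte at offset 12: 0xF0 = 11110000 → 4-byte char (#5). Advance 4.
Byte at offset 16: 0xDA = 11011010 → 2-byte char (#6). Advance 2.
Byte at offset 18: 0xF0 = 11110000 → 4-byte char (#7). Advance 4.
Byte at offset 22: 0xD7 = 11010111 → 2-byte char (#8). Advance 2.
Reached end at offset 24 after 8 code points.

8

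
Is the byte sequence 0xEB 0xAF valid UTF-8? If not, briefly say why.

Leading byte 0xEB = 11101011 → 3-byte form, but only 2 bytes are present.

invalid (sequence truncated)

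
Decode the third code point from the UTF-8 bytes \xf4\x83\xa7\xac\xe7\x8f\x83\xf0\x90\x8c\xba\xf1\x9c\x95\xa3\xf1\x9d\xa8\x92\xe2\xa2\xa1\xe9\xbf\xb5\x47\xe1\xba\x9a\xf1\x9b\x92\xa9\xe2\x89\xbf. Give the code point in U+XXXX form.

Offset 0: leading byte 0xF4 = 11110100 → 4-byte char #1 = F4 83 A7 AC.
Offset 4: leading byte 0xE7 = 11100111 → 3-byte char #2 = E7 8F 83.
Offset 7: leading byte 0xF0 = 11110000 → 4-byte char #3 = F0 90 8C BA.
Leading byte 0xF0 = 11110000 matches 11110xxx → 4-byte sequence.
Byte 1: 0xF0 = 11110000, payload 000 (3 bits).
Byte 2: 0x90 = 10010000 (10xxxxxx ✓), payload 010000.
Byte 3: 0x8C = 10001100 (10xxxxxx ✓), payload 001100.
Byte 4: 0xBA = 10111010 (10xxxxxx ✓), payload 111010.
Concatenate: 000010000001100111010 = 0x1033A (21 bits → U+1033A).

U+1033A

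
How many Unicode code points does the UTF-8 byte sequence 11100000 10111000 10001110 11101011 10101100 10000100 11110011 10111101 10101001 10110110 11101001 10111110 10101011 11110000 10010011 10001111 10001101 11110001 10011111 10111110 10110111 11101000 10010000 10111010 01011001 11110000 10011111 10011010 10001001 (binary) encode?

9

Byte at offset 0: 0xE0 = 11100000 → 3-byte char (#1). Advance 3.
Byte at offset 3: 0xEB = 11101011 → 3-byte char (#2). Advance 3.
Byte at offset 6: 0xF3 = 11110011 → 4-byte char (#3). Advance 4.
Byte at offset 10: 0xE9 = 11101001 → 3-byte char (#4). Advance 3.
Byte at offset 13: 0xF0 = 11110000 → 4-byte char (#5). Advance 4.
Byte at offset 17: 0xF1 = 11110001 → 4-byte char (#6). Advance 4.
Byte at offset 21: 0xE8 = 11101000 → 3-byte char (#7). Advance 3.
Byte at offset 24: 0x59 = 01011001 → 1-byte char (#8). Advance 1.
Byte at offset 25: 0xF0 = 11110000 → 4-byte char (#9). Advance 4.
Reached end at offset 29 after 9 code points.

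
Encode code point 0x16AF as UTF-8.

E1 9A AF

U+16AF = 0x16AF = 5807 decimal. In range U+0800–U+FFFF → 3-byte form: 1110xxxx 10xxxxxx 10xxxxxx.
Binary (16 bits): 0001011010101111.
Split 4+6+6: 0001 | 011010 | 101111.
Byte 1: 11100001 = 0xE1.
Byte 2: 10011010 = 0x9A.
Byte 3: 10101111 = 0xAF.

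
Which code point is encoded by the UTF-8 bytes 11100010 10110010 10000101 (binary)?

Leading byte 0xE2 = 11100010 matches 1110xxxx → 3-byte sequence.
Byte 1: 0xE2 = 11100010, payload 0010 (4 bits).
Byte 2: 0xB2 = 10110010 (10xxxxxx ✓), payload 110010.
Byte 3: 0x85 = 10000101 (10xxxxxx ✓), payload 000101.
Concatenate: 0010110010000101 = 0x2C85 (16 bits → U+2C85).

U+2C85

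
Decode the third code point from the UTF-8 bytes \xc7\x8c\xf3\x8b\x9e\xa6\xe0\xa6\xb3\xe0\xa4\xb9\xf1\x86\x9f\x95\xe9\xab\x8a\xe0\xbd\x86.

Offset 0: leading byte 0xC7 = 11000111 → 2-byte char #1 = C7 8C.
Offset 2: leading byte 0xF3 = 11110011 → 4-byte char #2 = F3 8B 9E A6.
Offset 6: leading byte 0xE0 = 11100000 → 3-byte char #3 = E0 A6 B3.
Leading byte 0xE0 = 11100000 matches 1110xxxx → 3-byte sequence.
Byte 1: 0xE0 = 11100000, payload 0000 (4 bits).
Byte 2: 0xA6 = 10100110 (10xxxxxx ✓), payload 100110.
Byte 3: 0xB3 = 10110011 (10xxxxxx ✓), payload 110011.
Concatenate: 0000100110110011 = 0x9B3 (16 bits → U+09B3).

U+09B3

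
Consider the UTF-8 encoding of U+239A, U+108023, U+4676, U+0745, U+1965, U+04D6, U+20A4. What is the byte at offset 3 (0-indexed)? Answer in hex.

0xF4

U+239A → 3-byte form E2 8E 9A at offsets 0–2.
U+108023 → 4-byte form F4 88 80 A3 at offsets 3–6.
Offset 3 falls in char 2's range; it's byte 1 of F4 88 80 A3 = 0xF4.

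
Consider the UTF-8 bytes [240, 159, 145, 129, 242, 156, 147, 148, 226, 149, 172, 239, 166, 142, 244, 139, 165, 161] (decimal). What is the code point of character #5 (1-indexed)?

Offset 0: leading byte 0xF0 = 11110000 → 4-byte char #1 = F0 9F 91 81.
Offset 4: leading byte 0xF2 = 11110010 → 4-byte char #2 = F2 9C 93 94.
Offset 8: leading byte 0xE2 = 11100010 → 3-byte char #3 = E2 95 AC.
Offset 11: leading byte 0xEF = 11101111 → 3-byte char #4 = EF A6 8E.
Offset 14: leading byte 0xF4 = 11110100 → 4-byte char #5 = F4 8B A5 A1.
Leading byte 0xF4 = 11110100 matches 11110xxx → 4-byte sequence.
Byte 1: 0xF4 = 11110100, payload 100 (3 bits).
Byte 2: 0x8B = 10001011 (10xxxxxx ✓), payload 001011.
Byte 3: 0xA5 = 10100101 (10xxxxxx ✓), payload 100101.
Byte 4: 0xA1 = 10100001 (10xxxxxx ✓), payload 100001.
Concatenate: 100001011100101100001 = 0x10B961 (21 bits → U+10B961).

U+10B961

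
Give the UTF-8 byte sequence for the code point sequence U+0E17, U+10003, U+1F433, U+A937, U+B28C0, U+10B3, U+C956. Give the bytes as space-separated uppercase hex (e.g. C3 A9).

U+0E17: 3-byte form → E0 B8 97.
U+10003: 4-byte form → F0 90 80 83.
U+1F433: 4-byte form → F0 9F 90 B3.
U+A937: 3-byte form → EA A4 B7.
U+B28C0: 4-byte form → F2 B2 A3 80.
U+10B3: 3-byte form → E1 82 B3.
U+C956: 3-byte form → EC A5 96.
Concatenated (24 bytes): E0 B8 97 F0 90 80 83 F0 9F 90 B3 EA A4 B7 F2 B2 A3 80 E1 82 B3 EC A5 96.

E0 B8 97 F0 90 80 83 F0 9F 90 B3 EA A4 B7 F2 B2 A3 80 E1 82 B3 EC A5 96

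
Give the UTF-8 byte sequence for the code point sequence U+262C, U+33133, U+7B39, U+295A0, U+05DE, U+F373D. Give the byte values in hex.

E2 98 AC F0 B3 84 B3 E7 AC B9 F0 A9 96 A0 D7 9E F3 B3 9C BD

U+262C: 3-byte form → E2 98 AC.
U+33133: 4-byte form → F0 B3 84 B3.
U+7B39: 3-byte form → E7 AC B9.
U+295A0: 4-byte form → F0 A9 96 A0.
U+05DE: 2-byte form → D7 9E.
U+F373D: 4-byte form → F3 B3 9C BD.
Concatenated (20 bytes): E2 98 AC F0 B3 84 B3 E7 AC B9 F0 A9 96 A0 D7 9E F3 B3 9C BD.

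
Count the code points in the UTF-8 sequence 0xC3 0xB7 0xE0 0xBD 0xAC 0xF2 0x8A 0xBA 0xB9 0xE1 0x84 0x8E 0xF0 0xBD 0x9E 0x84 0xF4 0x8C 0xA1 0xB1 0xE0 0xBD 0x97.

Byte at offset 0: 0xC3 = 11000011 → 2-byte char (#1). Advance 2.
Byte at offset 2: 0xE0 = 11100000 → 3-byte char (#2). Advance 3.
Byte at offset 5: 0xF2 = 11110010 → 4-byte char (#3). Advance 4.
Byte at offset 9: 0xE1 = 11100001 → 3-byte char (#4). Advance 3.
Byte at offset 12: 0xF0 = 11110000 → 4-byte char (#5). Advance 4.
Byte at offset 16: 0xF4 = 11110100 → 4-byte char (#6). Advance 4.
Byte at offset 20: 0xE0 = 11100000 → 3-byte char (#7). Advance 3.
Reached end at offset 23 after 7 code points.

7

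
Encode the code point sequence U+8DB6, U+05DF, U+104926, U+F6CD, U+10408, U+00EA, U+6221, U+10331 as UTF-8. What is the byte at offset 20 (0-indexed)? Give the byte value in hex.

U+8DB6 → 3-byte form E8 B6 B6 at offsets 0–2.
U+05DF → 2-byte form D7 9F at offsets 3–4.
U+104926 → 4-byte form F4 84 A4 A6 at offsets 5–8.
U+F6CD → 3-byte form EF 9B 8D at offsets 9–11.
U+10408 → 4-byte form F0 90 90 88 at offsets 12–15.
U+00EA → 2-byte form C3 AA at offsets 16–17.
U+6221 → 3-byte form E6 88 A1 at offsets 18–20.
Offset 20 falls in char 7's range; it's byte 3 of E6 88 A1 = 0xA1.

0xA1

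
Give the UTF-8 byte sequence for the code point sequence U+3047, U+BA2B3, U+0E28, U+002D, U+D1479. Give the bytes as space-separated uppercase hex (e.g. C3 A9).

U+3047: 3-byte form → E3 81 87.
U+BA2B3: 4-byte form → F2 BA 8A B3.
U+0E28: 3-byte form → E0 B8 A8.
U+002D: 1-byte form → 2D.
U+D1479: 4-byte form → F3 91 91 B9.
Concatenated (15 bytes): E3 81 87 F2 BA 8A B3 E0 B8 A8 2D F3 91 91 B9.

E3 81 87 F2 BA 8A B3 E0 B8 A8 2D F3 91 91 B9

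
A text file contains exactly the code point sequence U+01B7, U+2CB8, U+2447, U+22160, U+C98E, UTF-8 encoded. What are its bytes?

U+01B7: 2-byte form → C6 B7.
U+2CB8: 3-byte form → E2 B2 B8.
U+2447: 3-byte form → E2 91 87.
U+22160: 4-byte form → F0 A2 85 A0.
U+C98E: 3-byte form → EC A6 8E.
Concatenated (15 bytes): C6 B7 E2 B2 B8 E2 91 87 F0 A2 85 A0 EC A6 8E.

C6 B7 E2 B2 B8 E2 91 87 F0 A2 85 A0 EC A6 8E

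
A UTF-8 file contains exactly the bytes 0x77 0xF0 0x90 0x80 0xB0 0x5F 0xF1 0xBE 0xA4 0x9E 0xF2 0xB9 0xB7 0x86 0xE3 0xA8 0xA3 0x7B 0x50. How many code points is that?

8

Byte at offset 0: 0x77 = 01110111 → 1-byte char (#1). Advance 1.
Byte at offset 1: 0xF0 = 11110000 → 4-byte char (#2). Advance 4.
Byte at offset 5: 0x5F = 01011111 → 1-byte char (#3). Advance 1.
Byte at offset 6: 0xF1 = 11110001 → 4-byte char (#4). Advance 4.
Byte at offset 10: 0xF2 = 11110010 → 4-byte char (#5). Advance 4.
Byte at offset 14: 0xE3 = 11100011 → 3-byte char (#6). Advance 3.
Byte at offset 17: 0x7B = 01111011 → 1-byte char (#7). Advance 1.
Byte at offset 18: 0x50 = 01010000 → 1-byte char (#8). Advance 1.
Reached end at offset 19 after 8 code points.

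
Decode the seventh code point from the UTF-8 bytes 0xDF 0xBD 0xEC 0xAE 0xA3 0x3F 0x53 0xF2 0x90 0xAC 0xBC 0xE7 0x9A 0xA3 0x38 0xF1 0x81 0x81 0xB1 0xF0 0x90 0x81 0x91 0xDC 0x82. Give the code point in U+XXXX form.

U+0038

Offset 0: leading byte 0xDF = 11011111 → 2-byte char #1 = DF BD.
Offset 2: leading byte 0xEC = 11101100 → 3-byte char #2 = EC AE A3.
Offset 5: leading byte 0x3F = 00111111 → 1-byte char #3 = 3F.
Offset 6: leading byte 0x53 = 01010011 → 1-byte char #4 = 53.
Offset 7: leading byte 0xF2 = 11110010 → 4-byte char #5 = F2 90 AC BC.
Offset 11: leading byte 0xE7 = 11100111 → 3-byte char #6 = E7 9A A3.
Offset 14: leading byte 0x38 = 00111000 → 1-byte char #7 = 38.
Leading byte 0x38 = 00111000 matches 0xxxxxxx → 1-byte sequence.
Byte 1: 0x38 = 00111000, payload 0111000 (7 bits).
Concatenate: 0111000 = 0x38 (7 bits → U+0038).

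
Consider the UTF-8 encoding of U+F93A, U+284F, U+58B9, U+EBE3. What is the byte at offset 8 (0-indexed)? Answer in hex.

U+F93A → 3-byte form EF A4 BA at offsets 0–2.
U+284F → 3-byte form E2 A1 8F at offsets 3–5.
U+58B9 → 3-byte form E5 A2 B9 at offsets 6–8.
Offset 8 falls in char 3's range; it's byte 3 of E5 A2 B9 = 0xB9.

0xB9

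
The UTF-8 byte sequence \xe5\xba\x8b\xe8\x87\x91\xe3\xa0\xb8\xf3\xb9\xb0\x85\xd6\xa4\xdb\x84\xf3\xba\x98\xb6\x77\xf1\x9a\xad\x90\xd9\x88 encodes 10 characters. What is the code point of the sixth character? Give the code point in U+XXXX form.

U+06C4

Offset 0: leading byte 0xE5 = 11100101 → 3-byte char #1 = E5 BA 8B.
Offset 3: leading byte 0xE8 = 11101000 → 3-byte char #2 = E8 87 91.
Offset 6: leading byte 0xE3 = 11100011 → 3-byte char #3 = E3 A0 B8.
Offset 9: leading byte 0xF3 = 11110011 → 4-byte char #4 = F3 B9 B0 85.
Offset 13: leading byte 0xD6 = 11010110 → 2-byte char #5 = D6 A4.
Offset 15: leading byte 0xDB = 11011011 → 2-byte char #6 = DB 84.
Leading byte 0xDB = 11011011 matches 110xxxxx → 2-byte sequence.
Byte 1: 0xDB = 11011011, payload 11011 (5 bits).
Byte 2: 0x84 = 10000100 (10xxxxxx ✓), payload 000100.
Concatenate: 11011000100 = 0x6C4 (11 bits → U+06C4).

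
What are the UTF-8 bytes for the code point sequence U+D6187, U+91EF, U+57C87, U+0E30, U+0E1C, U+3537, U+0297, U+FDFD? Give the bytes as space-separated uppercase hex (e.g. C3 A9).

F3 96 86 87 E9 87 AF F1 97 B2 87 E0 B8 B0 E0 B8 9C E3 94 B7 CA 97 EF B7 BD

U+D6187: 4-byte form → F3 96 86 87.
U+91EF: 3-byte form → E9 87 AF.
U+57C87: 4-byte form → F1 97 B2 87.
U+0E30: 3-byte form → E0 B8 B0.
U+0E1C: 3-byte form → E0 B8 9C.
U+3537: 3-byte form → E3 94 B7.
U+0297: 2-byte form → CA 97.
U+FDFD: 3-byte form → EF B7 BD.
Concatenated (25 bytes): F3 96 86 87 E9 87 AF F1 97 B2 87 E0 B8 B0 E0 B8 9C E3 94 B7 CA 97 EF B7 BD.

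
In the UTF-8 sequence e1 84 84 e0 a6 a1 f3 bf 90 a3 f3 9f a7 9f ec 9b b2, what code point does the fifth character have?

Offset 0: leading byte 0xE1 = 11100001 → 3-byte char #1 = E1 84 84.
Offset 3: leading byte 0xE0 = 11100000 → 3-byte char #2 = E0 A6 A1.
Offset 6: leading byte 0xF3 = 11110011 → 4-byte char #3 = F3 BF 90 A3.
Offset 10: leading byte 0xF3 = 11110011 → 4-byte char #4 = F3 9F A7 9F.
Offset 14: leading byte 0xEC = 11101100 → 3-byte char #5 = EC 9B B2.
Leading byte 0xEC = 11101100 matches 1110xxxx → 3-byte sequence.
Byte 1: 0xEC = 11101100, payload 1100 (4 bits).
Byte 2: 0x9B = 10011011 (10xxxxxx ✓), payload 011011.
Byte 3: 0xB2 = 10110010 (10xxxxxx ✓), payload 110010.
Concatenate: 1100011011110010 = 0xC6F2 (16 bits → U+C6F2).

U+C6F2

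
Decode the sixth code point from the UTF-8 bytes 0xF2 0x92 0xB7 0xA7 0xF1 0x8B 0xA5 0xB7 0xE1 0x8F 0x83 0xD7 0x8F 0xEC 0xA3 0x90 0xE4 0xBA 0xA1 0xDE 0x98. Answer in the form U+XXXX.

U+4EA1

Offset 0: leading byte 0xF2 = 11110010 → 4-byte char #1 = F2 92 B7 A7.
Offset 4: leading byte 0xF1 = 11110001 → 4-byte char #2 = F1 8B A5 B7.
Offset 8: leading byte 0xE1 = 11100001 → 3-byte char #3 = E1 8F 83.
Offset 11: leading byte 0xD7 = 11010111 → 2-byte char #4 = D7 8F.
Offset 13: leading byte 0xEC = 11101100 → 3-byte char #5 = EC A3 90.
Offset 16: leading byte 0xE4 = 11100100 → 3-byte char #6 = E4 BA A1.
Leading byte 0xE4 = 11100100 matches 1110xxxx → 3-byte sequence.
Byte 1: 0xE4 = 11100100, payload 0100 (4 bits).
Byte 2: 0xBA = 10111010 (10xxxxxx ✓), payload 111010.
Byte 3: 0xA1 = 10100001 (10xxxxxx ✓), payload 100001.
Concatenate: 0100111010100001 = 0x4EA1 (16 bits → U+4EA1).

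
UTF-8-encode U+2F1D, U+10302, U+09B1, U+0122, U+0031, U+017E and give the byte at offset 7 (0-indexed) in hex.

0xE0

U+2F1D → 3-byte form E2 BC 9D at offsets 0–2.
U+10302 → 4-byte form F0 90 8C 82 at offsets 3–6.
U+09B1 → 3-byte form E0 A6 B1 at offsets 7–9.
Offset 7 falls in char 3's range; it's byte 1 of E0 A6 B1 = 0xE0.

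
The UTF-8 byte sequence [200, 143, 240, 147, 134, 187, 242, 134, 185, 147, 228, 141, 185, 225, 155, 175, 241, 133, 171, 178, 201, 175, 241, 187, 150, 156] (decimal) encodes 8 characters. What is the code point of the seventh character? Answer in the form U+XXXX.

U+026F

Offset 0: leading byte 0xC8 = 11001000 → 2-byte char #1 = C8 8F.
Offset 2: leading byte 0xF0 = 11110000 → 4-byte char #2 = F0 93 86 BB.
Offset 6: leading byte 0xF2 = 11110010 → 4-byte char #3 = F2 86 B9 93.
Offset 10: leading byte 0xE4 = 11100100 → 3-byte char #4 = E4 8D B9.
Offset 13: leading byte 0xE1 = 11100001 → 3-byte char #5 = E1 9B AF.
Offset 16: leading byte 0xF1 = 11110001 → 4-byte char #6 = F1 85 AB B2.
Offset 20: leading byte 0xC9 = 11001001 → 2-byte char #7 = C9 AF.
Leading byte 0xC9 = 11001001 matches 110xxxxx → 2-byte sequence.
Byte 1: 0xC9 = 11001001, payload 01001 (5 bits).
Byte 2: 0xAF = 10101111 (10xxxxxx ✓), payload 101111.
Concatenate: 01001101111 = 0x26F (11 bits → U+026F).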